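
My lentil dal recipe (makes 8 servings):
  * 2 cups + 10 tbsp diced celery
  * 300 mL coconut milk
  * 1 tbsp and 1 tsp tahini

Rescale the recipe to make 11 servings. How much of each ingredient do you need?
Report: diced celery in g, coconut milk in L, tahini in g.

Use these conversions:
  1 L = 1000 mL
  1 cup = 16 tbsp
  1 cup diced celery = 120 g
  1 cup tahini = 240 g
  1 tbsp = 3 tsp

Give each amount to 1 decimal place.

Scaling factor: 11/8 = 1.375.
diced celery: (2 cup + 10 tbsp = 2.625 cup) × 11/8 × 120 g/cup ≈ 433.1 g
coconut milk: 300 mL × 11/8 ÷ 1000 mL/L ≈ 0.4 L
tahini: (1 tbsp + 1 tsp = 4/3 tbsp) × 11/8 ÷ 16 tbsp/cup × 240 g/cup = 27.5 g

diced celery: 433.1 g; coconut milk: 0.4 L; tahini: 27.5 g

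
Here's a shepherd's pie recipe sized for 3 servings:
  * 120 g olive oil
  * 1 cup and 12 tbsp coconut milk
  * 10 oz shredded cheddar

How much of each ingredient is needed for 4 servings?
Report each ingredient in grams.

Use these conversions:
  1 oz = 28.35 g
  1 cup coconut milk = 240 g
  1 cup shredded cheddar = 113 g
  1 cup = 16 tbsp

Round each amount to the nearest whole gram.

olive oil: 160 g; coconut milk: 560 g; shredded cheddar: 378 g

Scaling factor: 4/3.
olive oil: 120 g × 4/3 = 160 g
coconut milk: (1 cup + 12 tbsp = 1.75 cup) × 4/3 × 240 g/cup = 560 g
shredded cheddar: 10 oz × 4/3 × 28.35 g/oz = 378 g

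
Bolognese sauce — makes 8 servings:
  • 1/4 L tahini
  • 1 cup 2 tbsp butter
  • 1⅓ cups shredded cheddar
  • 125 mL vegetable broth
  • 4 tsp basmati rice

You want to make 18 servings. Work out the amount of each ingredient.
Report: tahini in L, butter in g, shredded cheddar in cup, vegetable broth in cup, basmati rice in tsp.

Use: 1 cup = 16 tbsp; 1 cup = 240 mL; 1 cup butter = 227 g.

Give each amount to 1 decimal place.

tahini: 0.6 L; butter: 574.6 g; shredded cheddar: 3.0 cup; vegetable broth: 1.2 cup; basmati rice: 9.0 tsp

Scaling factor: 18/8 = 9/4 = 2.25.
tahini: 0.25 L × 9/4 ≈ 0.6 L
butter: (1 cup + 2 tbsp = 1.125 cup) × 9/4 × 227 g/cup ≈ 574.6 g
shredded cheddar: 4/3 cup × 9/4 = 3.0 cup
vegetable broth: 125 mL × 9/4 ÷ 240 mL/cup ≈ 1.2 cup
basmati rice: 4 tsp × 9/4 = 9.0 tsp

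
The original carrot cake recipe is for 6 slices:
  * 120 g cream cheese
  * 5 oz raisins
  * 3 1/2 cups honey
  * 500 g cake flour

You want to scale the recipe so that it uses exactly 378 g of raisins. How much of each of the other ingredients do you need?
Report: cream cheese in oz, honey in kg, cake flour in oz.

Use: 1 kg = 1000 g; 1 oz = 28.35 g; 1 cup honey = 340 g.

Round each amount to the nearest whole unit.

cream cheese: 11 oz; honey: 3 kg; cake flour: 47 oz

The original recipe has 141.75 g of raisins, so the scaling factor is 378 ÷ 141.75 = 8/3.
cream cheese: 120 g × 8/3 ÷ 28.35 g/oz ≈ 11 oz
honey: 3.5 cup × 8/3 × 340 g/cup ÷ 1000 g/kg ≈ 3 kg
cake flour: 500 g × 8/3 ÷ 28.35 g/oz ≈ 47 oz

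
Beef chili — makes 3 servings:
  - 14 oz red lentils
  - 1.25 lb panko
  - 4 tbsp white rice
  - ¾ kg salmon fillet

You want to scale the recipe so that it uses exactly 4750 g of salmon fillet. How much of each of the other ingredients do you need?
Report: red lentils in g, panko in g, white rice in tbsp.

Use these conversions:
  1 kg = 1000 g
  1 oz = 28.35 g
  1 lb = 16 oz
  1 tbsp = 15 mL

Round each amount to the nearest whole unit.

The original recipe has 750 g of salmon fillet, so the scaling factor is 4750 ÷ 750 = 19/3.
red lentils: 14 oz × 19/3 × 28.35 g/oz ≈ 2514 g
panko: 1.25 lb × 19/3 × 16 oz/lb × 28.35 g/oz = 3591 g
white rice: 4 tbsp × 19/3 ≈ 25 tbsp

red lentils: 2514 g; panko: 3591 g; white rice: 25 tbsp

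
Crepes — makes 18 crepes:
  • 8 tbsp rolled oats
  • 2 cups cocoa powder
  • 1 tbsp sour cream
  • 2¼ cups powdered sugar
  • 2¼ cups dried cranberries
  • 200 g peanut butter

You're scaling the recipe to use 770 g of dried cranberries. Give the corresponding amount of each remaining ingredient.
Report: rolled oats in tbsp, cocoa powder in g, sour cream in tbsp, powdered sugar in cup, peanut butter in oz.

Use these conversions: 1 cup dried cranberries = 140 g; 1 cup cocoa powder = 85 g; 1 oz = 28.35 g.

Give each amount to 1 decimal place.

rolled oats: 19.6 tbsp; cocoa powder: 415.6 g; sour cream: 2.4 tbsp; powdered sugar: 5.5 cup; peanut butter: 17.2 oz

The original recipe has 315 g of dried cranberries, so the scaling factor is 770 ÷ 315 = 22/9.
rolled oats: 8 tbsp × 22/9 ≈ 19.6 tbsp
cocoa powder: 2 cup × 22/9 × 85 g/cup ≈ 415.6 g
sour cream: 1 tbsp × 22/9 ≈ 2.4 tbsp
powdered sugar: 2.25 cup × 22/9 = 5.5 cup
peanut butter: 200 g × 22/9 ÷ 28.35 g/oz ≈ 17.2 oz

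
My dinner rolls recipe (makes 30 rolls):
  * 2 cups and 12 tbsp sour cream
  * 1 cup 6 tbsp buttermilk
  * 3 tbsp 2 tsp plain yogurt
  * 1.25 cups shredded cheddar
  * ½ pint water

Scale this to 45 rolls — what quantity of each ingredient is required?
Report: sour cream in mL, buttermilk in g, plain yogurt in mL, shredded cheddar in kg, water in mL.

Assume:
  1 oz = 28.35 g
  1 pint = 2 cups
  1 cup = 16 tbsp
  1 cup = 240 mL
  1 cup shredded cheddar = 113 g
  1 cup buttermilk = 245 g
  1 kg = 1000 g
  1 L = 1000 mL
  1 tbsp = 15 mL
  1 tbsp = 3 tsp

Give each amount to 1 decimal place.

Scaling factor: 45/30 = 3/2 = 1.5.
sour cream: (2 cup + 12 tbsp = 2.75 cup) × 3/2 × 240 mL/cup = 990.0 mL
buttermilk: (1 cup + 6 tbsp = 1.375 cup) × 3/2 × 245 g/cup ≈ 505.3 g
plain yogurt: (3 tbsp + 2 tsp = 11/3 tbsp) × 3/2 × 15 mL/tbsp = 82.5 mL
shredded cheddar: 1.25 cup × 3/2 × 113 g/cup ÷ 1000 g/kg ≈ 0.2 kg
water: 0.5 pint × 3/2 × 2 cup/pint × 240 mL/cup = 360.0 mL

sour cream: 990.0 mL; buttermilk: 505.3 g; plain yogurt: 82.5 mL; shredded cheddar: 0.2 kg; water: 360.0 mL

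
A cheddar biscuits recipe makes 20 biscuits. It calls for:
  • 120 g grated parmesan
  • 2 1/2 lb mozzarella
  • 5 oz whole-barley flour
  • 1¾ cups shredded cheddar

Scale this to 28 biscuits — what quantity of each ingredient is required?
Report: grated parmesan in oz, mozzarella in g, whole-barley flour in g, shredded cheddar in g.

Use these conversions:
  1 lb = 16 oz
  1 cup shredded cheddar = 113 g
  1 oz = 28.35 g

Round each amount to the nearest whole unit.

Scaling factor: 28/20 = 7/5 = 1.4.
grated parmesan: 120 g × 7/5 ÷ 28.35 g/oz ≈ 6 oz
mozzarella: 2.5 lb × 7/5 × 16 oz/lb × 28.35 g/oz ≈ 1588 g
whole-barley flour: 5 oz × 7/5 × 28.35 g/oz ≈ 198 g
shredded cheddar: 1.75 cup × 7/5 × 113 g/cup ≈ 277 g

grated parmesan: 6 oz; mozzarella: 1588 g; whole-barley flour: 198 g; shredded cheddar: 277 g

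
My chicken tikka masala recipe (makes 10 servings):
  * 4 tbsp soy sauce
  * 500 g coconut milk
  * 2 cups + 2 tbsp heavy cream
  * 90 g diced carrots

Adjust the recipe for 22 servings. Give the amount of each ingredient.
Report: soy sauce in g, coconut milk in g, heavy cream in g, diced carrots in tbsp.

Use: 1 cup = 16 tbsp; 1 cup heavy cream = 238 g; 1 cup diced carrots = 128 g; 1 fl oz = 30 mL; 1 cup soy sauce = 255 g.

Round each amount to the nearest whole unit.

Scaling factor: 22/10 = 11/5 = 2.2.
soy sauce: 4 tbsp × 11/5 ÷ 16 tbsp/cup × 255 g/cup ≈ 140 g
coconut milk: 500 g × 11/5 = 1100 g
heavy cream: (2 cup + 2 tbsp = 2.125 cup) × 11/5 × 238 g/cup ≈ 1113 g
diced carrots: 90 g × 11/5 ÷ 128 g/cup × 16 tbsp/cup ≈ 25 tbsp

soy sauce: 140 g; coconut milk: 1100 g; heavy cream: 1113 g; diced carrots: 25 tbsp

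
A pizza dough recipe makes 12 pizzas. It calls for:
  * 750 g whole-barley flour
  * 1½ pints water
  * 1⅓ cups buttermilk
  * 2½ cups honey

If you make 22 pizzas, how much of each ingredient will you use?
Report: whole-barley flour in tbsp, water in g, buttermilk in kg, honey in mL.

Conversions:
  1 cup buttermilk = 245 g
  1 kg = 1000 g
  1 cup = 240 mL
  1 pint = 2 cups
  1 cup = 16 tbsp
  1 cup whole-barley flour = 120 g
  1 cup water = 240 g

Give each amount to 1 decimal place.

whole-barley flour: 183.3 tbsp; water: 1320.0 g; buttermilk: 0.6 kg; honey: 1100.0 mL

Scaling factor: 22/12 = 11/6.
whole-barley flour: 750 g × 11/6 ÷ 120 g/cup × 16 tbsp/cup ≈ 183.3 tbsp
water: 1.5 pint × 11/6 × 2 cup/pint × 240 g/cup = 1320.0 g
buttermilk: 4/3 cup × 11/6 × 245 g/cup ÷ 1000 g/kg ≈ 0.6 kg
honey: 2.5 cup × 11/6 × 240 mL/cup = 1100.0 mL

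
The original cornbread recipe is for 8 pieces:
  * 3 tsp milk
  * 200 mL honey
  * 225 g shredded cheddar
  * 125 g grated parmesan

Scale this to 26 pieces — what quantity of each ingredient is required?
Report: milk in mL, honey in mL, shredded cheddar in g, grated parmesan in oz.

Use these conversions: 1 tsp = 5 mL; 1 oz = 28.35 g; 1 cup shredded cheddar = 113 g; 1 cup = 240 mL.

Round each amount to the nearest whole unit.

milk: 49 mL; honey: 650 mL; shredded cheddar: 731 g; grated parmesan: 14 oz

Scaling factor: 26/8 = 13/4 = 3.25.
milk: 3 tsp × 13/4 × 5 mL/tsp ≈ 49 mL
honey: 200 mL × 13/4 = 650 mL
shredded cheddar: 225 g × 13/4 ≈ 731 g
grated parmesan: 125 g × 13/4 ÷ 28.35 g/oz ≈ 14 oz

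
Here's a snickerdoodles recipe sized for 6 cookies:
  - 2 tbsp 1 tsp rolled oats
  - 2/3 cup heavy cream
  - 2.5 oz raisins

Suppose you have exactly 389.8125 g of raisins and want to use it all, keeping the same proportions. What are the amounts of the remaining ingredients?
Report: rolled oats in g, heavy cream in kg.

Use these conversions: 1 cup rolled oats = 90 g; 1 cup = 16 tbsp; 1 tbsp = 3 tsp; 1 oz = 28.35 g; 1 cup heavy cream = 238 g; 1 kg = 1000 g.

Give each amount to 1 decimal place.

The original recipe has 70.875 g of raisins, so the scaling factor is 389.8125 ÷ 70.875 = 11/2 = 5.5.
rolled oats: (2 tbsp + 1 tsp = 7/3 tbsp) × 11/2 ÷ 16 tbsp/cup × 90 g/cup ≈ 72.2 g
heavy cream: 2/3 cup × 11/2 × 238 g/cup ÷ 1000 g/kg ≈ 0.9 kg

rolled oats: 72.2 g; heavy cream: 0.9 kg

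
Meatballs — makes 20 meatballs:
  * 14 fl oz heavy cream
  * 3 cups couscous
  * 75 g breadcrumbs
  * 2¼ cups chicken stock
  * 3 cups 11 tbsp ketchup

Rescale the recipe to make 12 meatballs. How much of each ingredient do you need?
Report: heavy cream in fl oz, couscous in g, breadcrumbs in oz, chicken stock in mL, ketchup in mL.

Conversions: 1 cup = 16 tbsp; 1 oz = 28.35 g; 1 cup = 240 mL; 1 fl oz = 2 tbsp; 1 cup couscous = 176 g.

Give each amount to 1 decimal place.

Scaling factor: 12/20 = 3/5 = 0.6.
heavy cream: 14 fl oz × 3/5 = 8.4 fl oz
couscous: 3 cup × 3/5 × 176 g/cup = 316.8 g
breadcrumbs: 75 g × 3/5 ÷ 28.35 g/oz ≈ 1.6 oz
chicken stock: 2.25 cup × 3/5 × 240 mL/cup = 324.0 mL
ketchup: (3 cup + 11 tbsp = 3.6875 cup) × 3/5 × 240 mL/cup = 531.0 mL

heavy cream: 8.4 fl oz; couscous: 316.8 g; breadcrumbs: 1.6 oz; chicken stock: 324.0 mL; ketchup: 531.0 mL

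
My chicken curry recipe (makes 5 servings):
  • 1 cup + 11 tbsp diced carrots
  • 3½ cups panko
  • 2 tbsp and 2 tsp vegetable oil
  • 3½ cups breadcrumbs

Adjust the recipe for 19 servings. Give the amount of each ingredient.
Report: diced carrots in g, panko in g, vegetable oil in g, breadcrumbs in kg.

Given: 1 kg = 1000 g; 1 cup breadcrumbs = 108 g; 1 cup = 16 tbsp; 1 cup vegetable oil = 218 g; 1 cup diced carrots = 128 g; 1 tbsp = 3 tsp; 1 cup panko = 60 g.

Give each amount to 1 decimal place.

Scaling factor: 19/5 = 3.8.
diced carrots: (1 cup + 11 tbsp = 1.6875 cup) × 19/5 × 128 g/cup = 820.8 g
panko: 3.5 cup × 19/5 × 60 g/cup = 798.0 g
vegetable oil: (2 tbsp + 2 tsp = 8/3 tbsp) × 19/5 ÷ 16 tbsp/cup × 218 g/cup ≈ 138.1 g
breadcrumbs: 3.5 cup × 19/5 × 108 g/cup ÷ 1000 g/kg ≈ 1.4 kg

diced carrots: 820.8 g; panko: 798.0 g; vegetable oil: 138.1 g; breadcrumbs: 1.4 kg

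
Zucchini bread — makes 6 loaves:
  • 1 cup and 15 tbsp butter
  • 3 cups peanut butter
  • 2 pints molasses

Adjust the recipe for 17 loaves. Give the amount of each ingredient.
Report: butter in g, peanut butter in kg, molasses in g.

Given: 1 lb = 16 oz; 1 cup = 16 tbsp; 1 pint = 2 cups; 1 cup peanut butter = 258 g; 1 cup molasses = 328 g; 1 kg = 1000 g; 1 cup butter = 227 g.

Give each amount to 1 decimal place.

Scaling factor: 17/6.
butter: (1 cup + 15 tbsp = 1.9375 cup) × 17/6 × 227 g/cup ≈ 1246.1 g
peanut butter: 3 cup × 17/6 × 258 g/cup ÷ 1000 g/kg ≈ 2.2 kg
molasses: 2 pint × 17/6 × 2 cup/pint × 328 g/cup ≈ 3717.3 g

butter: 1246.1 g; peanut butter: 2.2 kg; molasses: 3717.3 g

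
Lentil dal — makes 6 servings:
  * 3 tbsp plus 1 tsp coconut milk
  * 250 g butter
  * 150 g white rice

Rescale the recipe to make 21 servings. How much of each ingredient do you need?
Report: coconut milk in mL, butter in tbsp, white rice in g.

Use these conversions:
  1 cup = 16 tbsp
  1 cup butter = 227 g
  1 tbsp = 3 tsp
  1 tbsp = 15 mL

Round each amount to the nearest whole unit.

Scaling factor: 21/6 = 7/2 = 3.5.
coconut milk: (3 tbsp + 1 tsp = 10/3 tbsp) × 7/2 × 15 mL/tbsp = 175 mL
butter: 250 g × 7/2 ÷ 227 g/cup × 16 tbsp/cup ≈ 62 tbsp
white rice: 150 g × 7/2 = 525 g

coconut milk: 175 mL; butter: 62 tbsp; white rice: 525 g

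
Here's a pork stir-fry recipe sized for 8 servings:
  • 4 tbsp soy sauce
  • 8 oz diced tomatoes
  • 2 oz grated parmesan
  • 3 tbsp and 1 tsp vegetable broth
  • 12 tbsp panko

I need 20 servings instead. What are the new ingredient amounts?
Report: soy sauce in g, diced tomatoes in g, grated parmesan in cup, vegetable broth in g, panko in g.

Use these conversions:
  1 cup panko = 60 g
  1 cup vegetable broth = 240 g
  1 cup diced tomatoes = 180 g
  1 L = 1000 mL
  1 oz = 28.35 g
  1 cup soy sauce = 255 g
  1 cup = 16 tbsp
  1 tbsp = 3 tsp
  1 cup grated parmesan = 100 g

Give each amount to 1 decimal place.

Scaling factor: 20/8 = 5/2 = 2.5.
soy sauce: 4 tbsp × 5/2 ÷ 16 tbsp/cup × 255 g/cup ≈ 159.4 g
diced tomatoes: 8 oz × 5/2 × 28.35 g/oz = 567.0 g
grated parmesan: 2 oz × 5/2 × 28.35 g/oz ÷ 100 g/cup ≈ 1.4 cup
vegetable broth: (3 tbsp + 1 tsp = 10/3 tbsp) × 5/2 ÷ 16 tbsp/cup × 240 g/cup = 125.0 g
panko: 12 tbsp × 5/2 ÷ 16 tbsp/cup × 60 g/cup = 112.5 g

soy sauce: 159.4 g; diced tomatoes: 567.0 g; grated parmesan: 1.4 cup; vegetable broth: 125.0 g; panko: 112.5 g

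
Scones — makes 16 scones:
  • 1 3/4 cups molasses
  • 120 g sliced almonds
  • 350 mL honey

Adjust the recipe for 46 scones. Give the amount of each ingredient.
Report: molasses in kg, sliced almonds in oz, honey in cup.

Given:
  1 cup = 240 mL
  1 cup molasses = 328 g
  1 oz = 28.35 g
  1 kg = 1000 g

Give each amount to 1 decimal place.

molasses: 1.7 kg; sliced almonds: 12.2 oz; honey: 4.2 cup

Scaling factor: 46/16 = 23/8 = 2.875.
molasses: 1.75 cup × 23/8 × 328 g/cup ÷ 1000 g/kg ≈ 1.7 kg
sliced almonds: 120 g × 23/8 ÷ 28.35 g/oz ≈ 12.2 oz
honey: 350 mL × 23/8 ÷ 240 mL/cup ≈ 4.2 cup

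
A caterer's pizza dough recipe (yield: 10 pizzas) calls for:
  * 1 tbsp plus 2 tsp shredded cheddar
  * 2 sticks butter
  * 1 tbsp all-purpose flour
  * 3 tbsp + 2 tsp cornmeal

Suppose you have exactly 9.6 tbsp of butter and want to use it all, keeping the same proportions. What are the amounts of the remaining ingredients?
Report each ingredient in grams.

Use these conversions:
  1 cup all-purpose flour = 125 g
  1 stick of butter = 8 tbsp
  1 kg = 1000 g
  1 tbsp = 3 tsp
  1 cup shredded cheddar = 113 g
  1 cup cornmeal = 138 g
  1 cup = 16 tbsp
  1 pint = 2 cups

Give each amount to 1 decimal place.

shredded cheddar: 7.1 g; all-purpose flour: 4.7 g; cornmeal: 19.0 g

The original recipe has 16 tbsp of butter, so the scaling factor is 9.6 ÷ 16 = 3/5 = 0.6.
shredded cheddar: (1 tbsp + 2 tsp = 5/3 tbsp) × 3/5 ÷ 16 tbsp/cup × 113 g/cup ≈ 7.1 g
all-purpose flour: 1 tbsp × 3/5 ÷ 16 tbsp/cup × 125 g/cup ≈ 4.7 g
cornmeal: (3 tbsp + 2 tsp = 11/3 tbsp) × 3/5 ÷ 16 tbsp/cup × 138 g/cup ≈ 19.0 g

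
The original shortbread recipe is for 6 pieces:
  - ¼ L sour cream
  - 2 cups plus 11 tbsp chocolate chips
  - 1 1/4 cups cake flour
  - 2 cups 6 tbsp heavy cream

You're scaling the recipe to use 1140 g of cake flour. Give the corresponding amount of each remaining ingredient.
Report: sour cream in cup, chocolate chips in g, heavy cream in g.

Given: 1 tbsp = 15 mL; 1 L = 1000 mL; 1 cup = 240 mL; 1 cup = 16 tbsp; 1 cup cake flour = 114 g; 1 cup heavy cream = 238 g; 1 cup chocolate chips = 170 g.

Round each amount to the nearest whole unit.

The original recipe has 142.5 g of cake flour, so the scaling factor is 1140 ÷ 142.5 = 8.
sour cream: 0.25 L × 8 × 1000 mL/L ÷ 240 mL/cup ≈ 8 cup
chocolate chips: (2 cup + 11 tbsp = 2.6875 cup) × 8 × 170 g/cup = 3655 g
heavy cream: (2 cup + 6 tbsp = 2.375 cup) × 8 × 238 g/cup = 4522 g

sour cream: 8 cup; chocolate chips: 3655 g; heavy cream: 4522 g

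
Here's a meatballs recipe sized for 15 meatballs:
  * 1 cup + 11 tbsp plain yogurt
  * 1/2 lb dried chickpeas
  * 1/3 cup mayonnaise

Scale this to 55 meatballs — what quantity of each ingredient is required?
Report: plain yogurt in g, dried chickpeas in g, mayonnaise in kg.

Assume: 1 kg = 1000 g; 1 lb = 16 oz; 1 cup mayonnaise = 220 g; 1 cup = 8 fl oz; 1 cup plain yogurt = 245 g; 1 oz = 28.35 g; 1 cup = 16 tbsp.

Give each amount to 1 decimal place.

Scaling factor: 55/15 = 11/3.
plain yogurt: (1 cup + 11 tbsp = 1.6875 cup) × 11/3 × 245 g/cup ≈ 1515.9 g
dried chickpeas: 0.5 lb × 11/3 × 16 oz/lb × 28.35 g/oz = 831.6 g
mayonnaise: 1/3 cup × 11/3 × 220 g/cup ÷ 1000 g/kg ≈ 0.3 kg

plain yogurt: 1515.9 g; dried chickpeas: 831.6 g; mayonnaise: 0.3 kg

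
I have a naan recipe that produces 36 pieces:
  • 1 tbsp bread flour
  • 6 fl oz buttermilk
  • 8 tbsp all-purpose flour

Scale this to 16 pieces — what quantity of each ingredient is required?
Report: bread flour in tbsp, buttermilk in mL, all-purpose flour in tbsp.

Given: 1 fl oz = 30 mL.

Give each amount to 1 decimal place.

bread flour: 0.4 tbsp; buttermilk: 80.0 mL; all-purpose flour: 3.6 tbsp

Scaling factor: 16/36 = 4/9.
bread flour: 1 tbsp × 4/9 ≈ 0.4 tbsp
buttermilk: 6 fl oz × 4/9 × 30 mL/fl oz = 80.0 mL
all-purpose flour: 8 tbsp × 4/9 ≈ 3.6 tbsp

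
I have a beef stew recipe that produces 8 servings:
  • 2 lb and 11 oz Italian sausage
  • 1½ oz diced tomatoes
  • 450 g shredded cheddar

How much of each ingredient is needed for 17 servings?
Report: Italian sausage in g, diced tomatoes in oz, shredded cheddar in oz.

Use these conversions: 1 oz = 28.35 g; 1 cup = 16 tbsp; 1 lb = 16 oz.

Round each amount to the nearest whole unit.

Italian sausage: 2590 g; diced tomatoes: 3 oz; shredded cheddar: 34 oz

Scaling factor: 17/8 = 2.125.
Italian sausage: (2 lb + 11 oz = 2.6875 lb) × 17/8 × 16 oz/lb × 28.35 g/oz ≈ 2590 g
diced tomatoes: 1.5 oz × 17/8 ≈ 3 oz
shredded cheddar: 450 g × 17/8 ÷ 28.35 g/oz ≈ 34 oz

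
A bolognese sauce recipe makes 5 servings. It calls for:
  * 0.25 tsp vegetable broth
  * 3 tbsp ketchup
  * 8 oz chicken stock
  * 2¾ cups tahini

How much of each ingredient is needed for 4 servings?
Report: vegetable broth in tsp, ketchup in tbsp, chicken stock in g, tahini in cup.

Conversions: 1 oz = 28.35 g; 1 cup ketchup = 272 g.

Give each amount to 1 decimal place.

Scaling factor: 4/5 = 0.8.
vegetable broth: 0.25 tsp × 4/5 = 0.2 tsp
ketchup: 3 tbsp × 4/5 = 2.4 tbsp
chicken stock: 8 oz × 4/5 × 28.35 g/oz ≈ 181.4 g
tahini: 2.75 cup × 4/5 = 2.2 cup

vegetable broth: 0.2 tsp; ketchup: 2.4 tbsp; chicken stock: 181.4 g; tahini: 2.2 cup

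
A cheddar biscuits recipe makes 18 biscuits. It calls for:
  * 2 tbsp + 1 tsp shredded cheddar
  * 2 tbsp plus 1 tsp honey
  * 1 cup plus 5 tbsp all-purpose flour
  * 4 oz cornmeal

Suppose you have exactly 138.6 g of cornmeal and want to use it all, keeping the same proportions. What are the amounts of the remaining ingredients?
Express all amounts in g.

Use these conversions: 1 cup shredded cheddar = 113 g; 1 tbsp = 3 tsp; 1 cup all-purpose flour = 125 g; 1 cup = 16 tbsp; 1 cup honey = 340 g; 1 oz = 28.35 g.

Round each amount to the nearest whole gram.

shredded cheddar: 20 g; honey: 61 g; all-purpose flour: 201 g

The original recipe has 113.4 g of cornmeal, so the scaling factor is 138.6 ÷ 113.4 = 11/9.
shredded cheddar: (2 tbsp + 1 tsp = 7/3 tbsp) × 11/9 ÷ 16 tbsp/cup × 113 g/cup ≈ 20 g
honey: (2 tbsp + 1 tsp = 7/3 tbsp) × 11/9 ÷ 16 tbsp/cup × 340 g/cup ≈ 61 g
all-purpose flour: (1 cup + 5 tbsp = 1.3125 cup) × 11/9 × 125 g/cup ≈ 201 g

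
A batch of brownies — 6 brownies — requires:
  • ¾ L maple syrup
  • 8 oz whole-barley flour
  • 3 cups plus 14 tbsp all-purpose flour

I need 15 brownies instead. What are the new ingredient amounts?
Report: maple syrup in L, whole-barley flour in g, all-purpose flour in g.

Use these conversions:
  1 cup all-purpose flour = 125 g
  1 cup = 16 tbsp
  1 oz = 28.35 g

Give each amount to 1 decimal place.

maple syrup: 1.9 L; whole-barley flour: 567.0 g; all-purpose flour: 1210.9 g

Scaling factor: 15/6 = 5/2 = 2.5.
maple syrup: 0.75 L × 5/2 ≈ 1.9 L
whole-barley flour: 8 oz × 5/2 × 28.35 g/oz = 567.0 g
all-purpose flour: (3 cup + 14 tbsp = 3.875 cup) × 5/2 × 125 g/cup ≈ 1210.9 g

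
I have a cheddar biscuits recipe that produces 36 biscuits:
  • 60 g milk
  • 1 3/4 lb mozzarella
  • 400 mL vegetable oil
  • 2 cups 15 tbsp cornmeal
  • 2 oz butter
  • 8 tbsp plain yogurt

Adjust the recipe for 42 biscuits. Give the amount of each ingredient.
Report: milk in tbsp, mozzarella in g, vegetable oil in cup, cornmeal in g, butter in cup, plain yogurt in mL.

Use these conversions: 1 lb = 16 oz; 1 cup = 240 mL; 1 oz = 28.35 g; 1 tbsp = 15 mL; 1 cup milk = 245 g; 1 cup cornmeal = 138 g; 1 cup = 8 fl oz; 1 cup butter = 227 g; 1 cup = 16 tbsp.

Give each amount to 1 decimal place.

Scaling factor: 42/36 = 7/6.
milk: 60 g × 7/6 ÷ 245 g/cup × 16 tbsp/cup ≈ 4.6 tbsp
mozzarella: 1.75 lb × 7/6 × 16 oz/lb × 28.35 g/oz = 926.1 g
vegetable oil: 400 mL × 7/6 ÷ 240 mL/cup ≈ 1.9 cup
cornmeal: (2 cup + 15 tbsp = 2.9375 cup) × 7/6 × 138 g/cup ≈ 472.9 g
butter: 2 oz × 7/6 × 28.35 g/oz ÷ 227 g/cup ≈ 0.3 cup
plain yogurt: 8 tbsp × 7/6 × 15 mL/tbsp = 140.0 mL

milk: 4.6 tbsp; mozzarella: 926.1 g; vegetable oil: 1.9 cup; cornmeal: 472.9 g; butter: 0.3 cup; plain yogurt: 140.0 mL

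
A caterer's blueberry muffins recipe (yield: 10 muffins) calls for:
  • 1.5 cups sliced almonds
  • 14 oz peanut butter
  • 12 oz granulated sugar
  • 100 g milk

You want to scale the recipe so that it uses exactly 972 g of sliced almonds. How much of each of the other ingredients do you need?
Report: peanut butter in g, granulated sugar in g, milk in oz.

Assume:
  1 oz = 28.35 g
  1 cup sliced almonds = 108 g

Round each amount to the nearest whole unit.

peanut butter: 2381 g; granulated sugar: 2041 g; milk: 21 oz

The original recipe has 162 g of sliced almonds, so the scaling factor is 972 ÷ 162 = 6.
peanut butter: 14 oz × 6 × 28.35 g/oz ≈ 2381 g
granulated sugar: 12 oz × 6 × 28.35 g/oz ≈ 2041 g
milk: 100 g × 6 ÷ 28.35 g/oz ≈ 21 oz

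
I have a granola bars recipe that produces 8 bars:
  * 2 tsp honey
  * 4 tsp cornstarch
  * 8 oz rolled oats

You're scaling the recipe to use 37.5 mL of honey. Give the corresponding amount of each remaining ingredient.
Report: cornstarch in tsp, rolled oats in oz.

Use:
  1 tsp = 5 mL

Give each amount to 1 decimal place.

The original recipe has 10 mL of honey, so the scaling factor is 37.5 ÷ 10 = 15/4 = 3.75.
cornstarch: 4 tsp × 15/4 = 15.0 tsp
rolled oats: 8 oz × 15/4 = 30.0 oz

cornstarch: 15.0 tsp; rolled oats: 30.0 oz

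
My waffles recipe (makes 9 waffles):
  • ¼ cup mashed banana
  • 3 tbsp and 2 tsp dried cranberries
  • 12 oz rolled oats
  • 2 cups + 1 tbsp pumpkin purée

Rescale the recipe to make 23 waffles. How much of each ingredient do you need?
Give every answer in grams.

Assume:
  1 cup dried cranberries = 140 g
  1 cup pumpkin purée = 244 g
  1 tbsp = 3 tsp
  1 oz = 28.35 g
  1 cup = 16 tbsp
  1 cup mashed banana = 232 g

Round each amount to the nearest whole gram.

mashed banana: 148 g; dried cranberries: 82 g; rolled oats: 869 g; pumpkin purée: 1286 g

Scaling factor: 23/9.
mashed banana: 0.25 cup × 23/9 × 232 g/cup ≈ 148 g
dried cranberries: (3 tbsp + 2 tsp = 11/3 tbsp) × 23/9 ÷ 16 tbsp/cup × 140 g/cup ≈ 82 g
rolled oats: 12 oz × 23/9 × 28.35 g/oz ≈ 869 g
pumpkin purée: (2 cup + 1 tbsp = 2.0625 cup) × 23/9 × 244 g/cup ≈ 1286 g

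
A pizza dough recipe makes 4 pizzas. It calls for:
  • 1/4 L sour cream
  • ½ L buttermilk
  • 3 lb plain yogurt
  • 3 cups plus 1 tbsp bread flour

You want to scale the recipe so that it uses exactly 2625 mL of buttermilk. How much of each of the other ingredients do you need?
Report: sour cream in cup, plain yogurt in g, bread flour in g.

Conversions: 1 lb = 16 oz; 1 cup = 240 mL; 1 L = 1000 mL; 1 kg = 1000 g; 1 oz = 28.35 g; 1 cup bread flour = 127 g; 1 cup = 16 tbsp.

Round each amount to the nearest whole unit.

sour cream: 5 cup; plain yogurt: 7144 g; bread flour: 2042 g

The original recipe has 500 mL of buttermilk, so the scaling factor is 2625 ÷ 500 = 21/4 = 5.25.
sour cream: 0.25 L × 21/4 × 1000 mL/L ÷ 240 mL/cup ≈ 5 cup
plain yogurt: 3 lb × 21/4 × 16 oz/lb × 28.35 g/oz ≈ 7144 g
bread flour: (3 cup + 1 tbsp = 3.0625 cup) × 21/4 × 127 g/cup ≈ 2042 g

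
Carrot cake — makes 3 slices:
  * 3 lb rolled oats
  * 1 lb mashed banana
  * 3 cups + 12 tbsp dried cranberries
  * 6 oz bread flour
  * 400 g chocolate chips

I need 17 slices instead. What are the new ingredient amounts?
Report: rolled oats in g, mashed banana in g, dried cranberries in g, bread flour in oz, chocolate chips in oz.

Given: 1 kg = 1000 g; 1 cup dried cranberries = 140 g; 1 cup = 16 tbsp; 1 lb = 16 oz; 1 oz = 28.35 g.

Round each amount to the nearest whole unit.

Scaling factor: 17/3.
rolled oats: 3 lb × 17/3 × 16 oz/lb × 28.35 g/oz ≈ 7711 g
mashed banana: 1 lb × 17/3 × 16 oz/lb × 28.35 g/oz ≈ 2570 g
dried cranberries: (3 cup + 12 tbsp = 3.75 cup) × 17/3 × 140 g/cup = 2975 g
bread flour: 6 oz × 17/3 = 34 oz
chocolate chips: 400 g × 17/3 ÷ 28.35 g/oz ≈ 80 oz

rolled oats: 7711 g; mashed banana: 2570 g; dried cranberries: 2975 g; bread flour: 34 oz; chocolate chips: 80 oz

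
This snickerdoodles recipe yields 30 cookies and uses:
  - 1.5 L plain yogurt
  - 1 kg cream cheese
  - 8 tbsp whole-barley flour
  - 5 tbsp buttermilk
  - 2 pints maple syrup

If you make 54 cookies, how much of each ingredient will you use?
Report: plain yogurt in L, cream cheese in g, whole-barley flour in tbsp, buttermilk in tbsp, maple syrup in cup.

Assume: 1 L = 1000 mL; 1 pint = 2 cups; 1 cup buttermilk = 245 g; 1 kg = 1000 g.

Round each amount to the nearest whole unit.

Scaling factor: 54/30 = 9/5 = 1.8.
plain yogurt: 1.5 L × 9/5 ≈ 3 L
cream cheese: 1 kg × 9/5 × 1000 g/kg = 1800 g
whole-barley flour: 8 tbsp × 9/5 ≈ 14 tbsp
buttermilk: 5 tbsp × 9/5 = 9 tbsp
maple syrup: 2 pint × 9/5 × 2 cup/pint ≈ 7 cup

plain yogurt: 3 L; cream cheese: 1800 g; whole-barley flour: 14 tbsp; buttermilk: 9 tbsp; maple syrup: 7 cup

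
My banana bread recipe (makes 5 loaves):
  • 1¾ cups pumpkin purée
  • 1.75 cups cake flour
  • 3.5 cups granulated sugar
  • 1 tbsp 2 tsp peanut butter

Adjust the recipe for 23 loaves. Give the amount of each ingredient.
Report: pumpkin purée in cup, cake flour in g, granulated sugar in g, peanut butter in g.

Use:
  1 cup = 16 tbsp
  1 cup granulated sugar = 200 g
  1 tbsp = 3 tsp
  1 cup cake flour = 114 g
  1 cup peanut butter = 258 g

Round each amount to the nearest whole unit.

pumpkin purée: 8 cup; cake flour: 918 g; granulated sugar: 3220 g; peanut butter: 124 g

Scaling factor: 23/5 = 4.6.
pumpkin purée: 1.75 cup × 23/5 ≈ 8 cup
cake flour: 1.75 cup × 23/5 × 114 g/cup ≈ 918 g
granulated sugar: 3.5 cup × 23/5 × 200 g/cup = 3220 g
peanut butter: (1 tbsp + 2 tsp = 5/3 tbsp) × 23/5 ÷ 16 tbsp/cup × 258 g/cup ≈ 124 g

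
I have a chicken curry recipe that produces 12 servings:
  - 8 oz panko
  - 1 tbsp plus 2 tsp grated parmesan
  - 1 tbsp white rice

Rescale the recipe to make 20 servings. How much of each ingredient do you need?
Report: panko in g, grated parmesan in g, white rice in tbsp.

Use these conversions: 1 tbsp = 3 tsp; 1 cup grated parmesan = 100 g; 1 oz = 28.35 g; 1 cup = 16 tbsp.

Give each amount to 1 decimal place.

Scaling factor: 20/12 = 5/3.
panko: 8 oz × 5/3 × 28.35 g/oz = 378.0 g
grated parmesan: (1 tbsp + 2 tsp = 5/3 tbsp) × 5/3 ÷ 16 tbsp/cup × 100 g/cup ≈ 17.4 g
white rice: 1 tbsp × 5/3 ≈ 1.7 tbsp

panko: 378.0 g; grated parmesan: 17.4 g; white rice: 1.7 tbsp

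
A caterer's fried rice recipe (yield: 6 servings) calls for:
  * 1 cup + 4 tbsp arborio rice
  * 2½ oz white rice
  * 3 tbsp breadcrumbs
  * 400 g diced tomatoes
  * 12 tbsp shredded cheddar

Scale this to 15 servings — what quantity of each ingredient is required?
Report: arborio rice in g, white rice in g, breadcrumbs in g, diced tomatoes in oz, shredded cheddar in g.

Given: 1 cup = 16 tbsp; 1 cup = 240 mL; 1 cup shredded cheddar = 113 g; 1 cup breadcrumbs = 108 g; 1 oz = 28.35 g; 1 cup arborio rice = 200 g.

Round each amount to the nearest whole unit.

arborio rice: 625 g; white rice: 177 g; breadcrumbs: 51 g; diced tomatoes: 35 oz; shredded cheddar: 212 g

Scaling factor: 15/6 = 5/2 = 2.5.
arborio rice: (1 cup + 4 tbsp = 1.25 cup) × 5/2 × 200 g/cup = 625 g
white rice: 2.5 oz × 5/2 × 28.35 g/oz ≈ 177 g
breadcrumbs: 3 tbsp × 5/2 ÷ 16 tbsp/cup × 108 g/cup ≈ 51 g
diced tomatoes: 400 g × 5/2 ÷ 28.35 g/oz ≈ 35 oz
shredded cheddar: 12 tbsp × 5/2 ÷ 16 tbsp/cup × 113 g/cup ≈ 212 g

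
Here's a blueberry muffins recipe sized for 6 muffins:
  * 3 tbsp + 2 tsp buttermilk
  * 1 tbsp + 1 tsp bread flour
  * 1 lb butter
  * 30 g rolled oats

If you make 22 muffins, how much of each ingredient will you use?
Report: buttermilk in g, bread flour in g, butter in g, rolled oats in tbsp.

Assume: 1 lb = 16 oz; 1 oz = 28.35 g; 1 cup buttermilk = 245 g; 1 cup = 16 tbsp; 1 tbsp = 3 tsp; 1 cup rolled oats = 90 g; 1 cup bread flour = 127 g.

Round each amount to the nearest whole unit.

buttermilk: 206 g; bread flour: 39 g; butter: 1663 g; rolled oats: 20 tbsp

Scaling factor: 22/6 = 11/3.
buttermilk: (3 tbsp + 2 tsp = 11/3 tbsp) × 11/3 ÷ 16 tbsp/cup × 245 g/cup ≈ 206 g
bread flour: (1 tbsp + 1 tsp = 4/3 tbsp) × 11/3 ÷ 16 tbsp/cup × 127 g/cup ≈ 39 g
butter: 1 lb × 11/3 × 16 oz/lb × 28.35 g/oz ≈ 1663 g
rolled oats: 30 g × 11/3 ÷ 90 g/cup × 16 tbsp/cup ≈ 20 tbsp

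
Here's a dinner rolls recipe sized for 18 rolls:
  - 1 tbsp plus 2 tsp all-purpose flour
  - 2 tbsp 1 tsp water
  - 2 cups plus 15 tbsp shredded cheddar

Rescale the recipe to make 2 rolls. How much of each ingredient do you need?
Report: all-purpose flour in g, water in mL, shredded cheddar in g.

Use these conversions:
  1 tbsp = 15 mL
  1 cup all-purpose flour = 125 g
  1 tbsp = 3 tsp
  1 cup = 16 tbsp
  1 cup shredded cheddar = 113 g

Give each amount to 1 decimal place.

all-purpose flour: 1.4 g; water: 3.9 mL; shredded cheddar: 36.9 g

Scaling factor: 2/18 = 1/9.
all-purpose flour: (1 tbsp + 2 tsp = 5/3 tbsp) × 1/9 ÷ 16 tbsp/cup × 125 g/cup ≈ 1.4 g
water: (2 tbsp + 1 tsp = 7/3 tbsp) × 1/9 × 15 mL/tbsp ≈ 3.9 mL
shredded cheddar: (2 cup + 15 tbsp = 2.9375 cup) × 1/9 × 113 g/cup ≈ 36.9 g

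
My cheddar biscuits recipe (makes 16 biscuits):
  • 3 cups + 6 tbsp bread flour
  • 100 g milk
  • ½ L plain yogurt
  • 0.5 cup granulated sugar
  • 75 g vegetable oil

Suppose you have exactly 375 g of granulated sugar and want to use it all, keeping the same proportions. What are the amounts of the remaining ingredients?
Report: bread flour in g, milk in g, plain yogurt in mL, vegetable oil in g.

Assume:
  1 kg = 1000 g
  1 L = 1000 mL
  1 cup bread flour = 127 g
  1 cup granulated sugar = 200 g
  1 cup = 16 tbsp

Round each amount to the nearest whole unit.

The original recipe has 100 g of granulated sugar, so the scaling factor is 375 ÷ 100 = 15/4 = 3.75.
bread flour: (3 cup + 6 tbsp = 3.375 cup) × 15/4 × 127 g/cup ≈ 1607 g
milk: 100 g × 15/4 = 375 g
plain yogurt: 0.5 L × 15/4 × 1000 mL/L = 1875 mL
vegetable oil: 75 g × 15/4 ≈ 281 g

bread flour: 1607 g; milk: 375 g; plain yogurt: 1875 mL; vegetable oil: 281 g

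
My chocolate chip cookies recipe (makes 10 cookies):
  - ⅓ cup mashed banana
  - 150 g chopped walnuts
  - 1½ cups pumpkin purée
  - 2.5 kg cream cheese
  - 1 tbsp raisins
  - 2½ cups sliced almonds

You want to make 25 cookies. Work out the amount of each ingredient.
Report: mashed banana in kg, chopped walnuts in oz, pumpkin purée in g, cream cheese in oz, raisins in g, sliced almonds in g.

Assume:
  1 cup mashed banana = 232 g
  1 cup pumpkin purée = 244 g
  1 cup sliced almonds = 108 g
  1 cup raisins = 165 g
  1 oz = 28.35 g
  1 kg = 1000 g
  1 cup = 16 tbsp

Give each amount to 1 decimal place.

mashed banana: 0.2 kg; chopped walnuts: 13.2 oz; pumpkin purée: 915.0 g; cream cheese: 220.5 oz; raisins: 25.8 g; sliced almonds: 675.0 g

Scaling factor: 25/10 = 5/2 = 2.5.
mashed banana: 1/3 cup × 5/2 × 232 g/cup ÷ 1000 g/kg ≈ 0.2 kg
chopped walnuts: 150 g × 5/2 ÷ 28.35 g/oz ≈ 13.2 oz
pumpkin purée: 1.5 cup × 5/2 × 244 g/cup = 915.0 g
cream cheese: 2.5 kg × 5/2 × 1000 g/kg ÷ 28.35 g/oz ≈ 220.5 oz
raisins: 1 tbsp × 5/2 ÷ 16 tbsp/cup × 165 g/cup ≈ 25.8 g
sliced almonds: 2.5 cup × 5/2 × 108 g/cup = 675.0 g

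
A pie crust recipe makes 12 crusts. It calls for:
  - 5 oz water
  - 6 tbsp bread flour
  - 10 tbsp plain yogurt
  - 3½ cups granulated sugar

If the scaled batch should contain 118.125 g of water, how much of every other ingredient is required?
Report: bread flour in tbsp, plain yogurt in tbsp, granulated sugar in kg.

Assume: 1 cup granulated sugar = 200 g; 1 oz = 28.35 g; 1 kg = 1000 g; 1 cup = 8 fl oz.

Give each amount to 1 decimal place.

The original recipe has 141.75 g of water, so the scaling factor is 118.125 ÷ 141.75 = 5/6.
bread flour: 6 tbsp × 5/6 = 5.0 tbsp
plain yogurt: 10 tbsp × 5/6 ≈ 8.3 tbsp
granulated sugar: 3.5 cup × 5/6 × 200 g/cup ÷ 1000 g/kg ≈ 0.6 kg

bread flour: 5.0 tbsp; plain yogurt: 8.3 tbsp; granulated sugar: 0.6 kg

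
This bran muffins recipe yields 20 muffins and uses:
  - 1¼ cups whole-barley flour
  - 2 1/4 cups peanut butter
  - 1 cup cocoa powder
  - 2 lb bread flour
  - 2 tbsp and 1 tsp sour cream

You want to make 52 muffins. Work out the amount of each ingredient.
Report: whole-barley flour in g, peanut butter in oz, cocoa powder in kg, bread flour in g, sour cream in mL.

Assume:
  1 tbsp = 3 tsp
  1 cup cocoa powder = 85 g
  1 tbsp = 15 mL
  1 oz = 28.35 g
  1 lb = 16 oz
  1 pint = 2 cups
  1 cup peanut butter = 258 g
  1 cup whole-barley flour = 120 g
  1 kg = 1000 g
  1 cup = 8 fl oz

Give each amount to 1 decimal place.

whole-barley flour: 390.0 g; peanut butter: 53.2 oz; cocoa powder: 0.2 kg; bread flour: 2358.7 g; sour cream: 91.0 mL

Scaling factor: 52/20 = 13/5 = 2.6.
whole-barley flour: 1.25 cup × 13/5 × 120 g/cup = 390.0 g
peanut butter: 2.25 cup × 13/5 × 258 g/cup ÷ 28.35 g/oz ≈ 53.2 oz
cocoa powder: 1 cup × 13/5 × 85 g/cup ÷ 1000 g/kg ≈ 0.2 kg
bread flour: 2 lb × 13/5 × 16 oz/lb × 28.35 g/oz ≈ 2358.7 g
sour cream: (2 tbsp + 1 tsp = 7/3 tbsp) × 13/5 × 15 mL/tbsp = 91.0 mL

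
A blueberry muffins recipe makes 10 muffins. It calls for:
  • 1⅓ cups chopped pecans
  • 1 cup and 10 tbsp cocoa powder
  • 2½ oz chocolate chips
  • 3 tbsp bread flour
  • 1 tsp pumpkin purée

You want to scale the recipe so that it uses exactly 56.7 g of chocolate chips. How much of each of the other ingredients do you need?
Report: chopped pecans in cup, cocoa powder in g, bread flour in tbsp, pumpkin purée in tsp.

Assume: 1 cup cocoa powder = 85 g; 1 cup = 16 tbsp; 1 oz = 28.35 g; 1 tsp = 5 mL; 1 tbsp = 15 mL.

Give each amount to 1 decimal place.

The original recipe has 70.875 g of chocolate chips, so the scaling factor is 56.7 ÷ 70.875 = 4/5 = 0.8.
chopped pecans: 4/3 cup × 4/5 ≈ 1.1 cup
cocoa powder: (1 cup + 10 tbsp = 1.625 cup) × 4/5 × 85 g/cup = 110.5 g
bread flour: 3 tbsp × 4/5 = 2.4 tbsp
pumpkin purée: 1 tsp × 4/5 = 0.8 tsp

chopped pecans: 1.1 cup; cocoa powder: 110.5 g; bread flour: 2.4 tbsp; pumpkin purée: 0.8 tsp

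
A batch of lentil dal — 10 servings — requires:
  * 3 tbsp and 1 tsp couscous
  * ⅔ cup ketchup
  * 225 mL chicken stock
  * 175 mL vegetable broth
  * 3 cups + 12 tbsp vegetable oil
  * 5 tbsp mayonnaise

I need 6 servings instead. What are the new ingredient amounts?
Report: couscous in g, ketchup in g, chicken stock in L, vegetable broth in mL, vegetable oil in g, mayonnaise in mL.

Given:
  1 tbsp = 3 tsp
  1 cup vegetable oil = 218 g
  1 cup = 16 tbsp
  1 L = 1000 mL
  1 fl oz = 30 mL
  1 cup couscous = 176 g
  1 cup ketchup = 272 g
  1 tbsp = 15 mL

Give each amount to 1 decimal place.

couscous: 22.0 g; ketchup: 108.8 g; chicken stock: 0.1 L; vegetable broth: 105.0 mL; vegetable oil: 490.5 g; mayonnaise: 45.0 mL

Scaling factor: 6/10 = 3/5 = 0.6.
couscous: (3 tbsp + 1 tsp = 10/3 tbsp) × 3/5 ÷ 16 tbsp/cup × 176 g/cup = 22.0 g
ketchup: 2/3 cup × 3/5 × 272 g/cup = 108.8 g
chicken stock: 225 mL × 3/5 ÷ 1000 mL/L ≈ 0.1 L
vegetable broth: 175 mL × 3/5 = 105.0 mL
vegetable oil: (3 cup + 12 tbsp = 3.75 cup) × 3/5 × 218 g/cup = 490.5 g
mayonnaise: 5 tbsp × 3/5 × 15 mL/tbsp = 45.0 mL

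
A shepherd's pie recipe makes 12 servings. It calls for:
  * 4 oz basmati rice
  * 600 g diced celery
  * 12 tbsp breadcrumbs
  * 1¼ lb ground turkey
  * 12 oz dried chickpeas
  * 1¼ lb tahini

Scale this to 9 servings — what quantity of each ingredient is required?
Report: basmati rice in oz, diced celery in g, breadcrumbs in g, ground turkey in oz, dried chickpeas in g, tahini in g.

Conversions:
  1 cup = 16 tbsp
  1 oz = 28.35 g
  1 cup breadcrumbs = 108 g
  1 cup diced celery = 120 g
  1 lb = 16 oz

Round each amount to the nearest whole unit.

basmati rice: 3 oz; diced celery: 450 g; breadcrumbs: 61 g; ground turkey: 15 oz; dried chickpeas: 255 g; tahini: 425 g

Scaling factor: 9/12 = 3/4 = 0.75.
basmati rice: 4 oz × 3/4 = 3 oz
diced celery: 600 g × 3/4 = 450 g
breadcrumbs: 12 tbsp × 3/4 ÷ 16 tbsp/cup × 108 g/cup ≈ 61 g
ground turkey: 1.25 lb × 3/4 × 16 oz/lb = 15 oz
dried chickpeas: 12 oz × 3/4 × 28.35 g/oz ≈ 255 g
tahini: 1.25 lb × 3/4 × 16 oz/lb × 28.35 g/oz ≈ 425 g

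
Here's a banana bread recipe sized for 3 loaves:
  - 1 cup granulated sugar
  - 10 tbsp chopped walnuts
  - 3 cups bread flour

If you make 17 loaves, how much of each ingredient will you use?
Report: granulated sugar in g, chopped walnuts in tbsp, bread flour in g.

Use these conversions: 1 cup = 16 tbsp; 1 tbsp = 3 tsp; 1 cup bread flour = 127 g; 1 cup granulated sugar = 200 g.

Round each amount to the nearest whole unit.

granulated sugar: 1133 g; chopped walnuts: 57 tbsp; bread flour: 2159 g

Scaling factor: 17/3.
granulated sugar: 1 cup × 17/3 × 200 g/cup ≈ 1133 g
chopped walnuts: 10 tbsp × 17/3 ≈ 57 tbsp
bread flour: 3 cup × 17/3 × 127 g/cup = 2159 g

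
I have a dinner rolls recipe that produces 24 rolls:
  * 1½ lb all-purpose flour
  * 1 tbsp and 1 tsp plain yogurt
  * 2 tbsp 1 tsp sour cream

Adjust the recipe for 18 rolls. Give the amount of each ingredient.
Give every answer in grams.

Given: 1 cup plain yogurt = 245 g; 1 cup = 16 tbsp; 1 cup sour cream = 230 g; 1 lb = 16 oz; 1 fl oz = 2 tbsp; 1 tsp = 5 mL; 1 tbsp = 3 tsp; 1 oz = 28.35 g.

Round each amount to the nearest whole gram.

Scaling factor: 18/24 = 3/4 = 0.75.
all-purpose flour: 1.5 lb × 3/4 × 16 oz/lb × 28.35 g/oz ≈ 510 g
plain yogurt: (1 tbsp + 1 tsp = 4/3 tbsp) × 3/4 ÷ 16 tbsp/cup × 245 g/cup ≈ 15 g
sour cream: (2 tbsp + 1 tsp = 7/3 tbsp) × 3/4 ÷ 16 tbsp/cup × 230 g/cup ≈ 25 g

all-purpose flour: 510 g; plain yogurt: 15 g; sour cream: 25 g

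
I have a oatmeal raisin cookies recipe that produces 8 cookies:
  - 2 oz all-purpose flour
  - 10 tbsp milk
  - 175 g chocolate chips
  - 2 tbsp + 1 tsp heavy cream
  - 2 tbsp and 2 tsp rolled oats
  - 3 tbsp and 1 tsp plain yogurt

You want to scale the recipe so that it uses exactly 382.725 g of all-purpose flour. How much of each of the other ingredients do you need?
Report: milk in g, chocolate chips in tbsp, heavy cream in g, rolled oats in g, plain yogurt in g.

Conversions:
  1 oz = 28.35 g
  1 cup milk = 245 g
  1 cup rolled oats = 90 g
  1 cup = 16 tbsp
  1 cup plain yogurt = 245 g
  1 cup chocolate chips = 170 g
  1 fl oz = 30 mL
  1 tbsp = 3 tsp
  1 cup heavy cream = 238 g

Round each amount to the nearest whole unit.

The original recipe has 56.7 g of all-purpose flour, so the scaling factor is 382.725 ÷ 56.7 = 27/4 = 6.75.
milk: 10 tbsp × 27/4 ÷ 16 tbsp/cup × 245 g/cup ≈ 1034 g
chocolate chips: 175 g × 27/4 ÷ 170 g/cup × 16 tbsp/cup ≈ 111 tbsp
heavy cream: (2 tbsp + 1 tsp = 7/3 tbsp) × 27/4 ÷ 16 tbsp/cup × 238 g/cup ≈ 234 g
rolled oats: (2 tbsp + 2 tsp = 8/3 tbsp) × 27/4 ÷ 16 tbsp/cup × 90 g/cup ≈ 101 g
plain yogurt: (3 tbsp + 1 tsp = 10/3 tbsp) × 27/4 ÷ 16 tbsp/cup × 245 g/cup ≈ 345 g

milk: 1034 g; chocolate chips: 111 tbsp; heavy cream: 234 g; rolled oats: 101 g; plain yogurt: 345 g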